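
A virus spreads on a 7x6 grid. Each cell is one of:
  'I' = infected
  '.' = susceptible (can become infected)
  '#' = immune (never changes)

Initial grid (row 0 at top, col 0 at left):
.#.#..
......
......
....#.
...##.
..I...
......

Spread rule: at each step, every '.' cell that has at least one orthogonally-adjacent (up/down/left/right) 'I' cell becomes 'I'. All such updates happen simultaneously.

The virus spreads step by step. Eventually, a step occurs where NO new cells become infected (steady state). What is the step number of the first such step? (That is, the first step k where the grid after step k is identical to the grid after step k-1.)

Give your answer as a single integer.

Step 0 (initial): 1 infected
Step 1: +4 new -> 5 infected
Step 2: +6 new -> 11 infected
Step 3: +7 new -> 18 infected
Step 4: +6 new -> 24 infected
Step 5: +6 new -> 30 infected
Step 6: +3 new -> 33 infected
Step 7: +3 new -> 36 infected
Step 8: +1 new -> 37 infected
Step 9: +0 new -> 37 infected

Answer: 9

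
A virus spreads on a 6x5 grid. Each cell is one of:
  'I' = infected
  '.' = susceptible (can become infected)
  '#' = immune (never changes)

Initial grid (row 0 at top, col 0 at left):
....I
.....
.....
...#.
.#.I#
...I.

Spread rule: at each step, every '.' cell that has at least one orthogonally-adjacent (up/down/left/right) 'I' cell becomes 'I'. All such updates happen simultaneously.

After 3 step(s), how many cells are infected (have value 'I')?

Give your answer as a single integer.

Answer: 20

Derivation:
Step 0 (initial): 3 infected
Step 1: +5 new -> 8 infected
Step 2: +5 new -> 13 infected
Step 3: +7 new -> 20 infected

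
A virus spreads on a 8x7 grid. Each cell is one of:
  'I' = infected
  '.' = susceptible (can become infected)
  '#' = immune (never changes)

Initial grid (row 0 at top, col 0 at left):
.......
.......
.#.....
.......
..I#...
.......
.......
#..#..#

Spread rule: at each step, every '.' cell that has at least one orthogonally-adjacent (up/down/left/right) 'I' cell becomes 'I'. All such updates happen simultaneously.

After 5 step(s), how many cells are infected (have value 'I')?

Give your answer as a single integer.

Answer: 41

Derivation:
Step 0 (initial): 1 infected
Step 1: +3 new -> 4 infected
Step 2: +7 new -> 11 infected
Step 3: +9 new -> 20 infected
Step 4: +11 new -> 31 infected
Step 5: +10 new -> 41 infected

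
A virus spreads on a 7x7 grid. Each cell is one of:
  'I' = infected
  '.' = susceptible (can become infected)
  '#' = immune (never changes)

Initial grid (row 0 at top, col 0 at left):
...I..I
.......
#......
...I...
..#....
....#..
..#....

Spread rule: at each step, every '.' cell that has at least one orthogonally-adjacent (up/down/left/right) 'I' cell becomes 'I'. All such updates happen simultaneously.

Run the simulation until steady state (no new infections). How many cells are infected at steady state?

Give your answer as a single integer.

Step 0 (initial): 3 infected
Step 1: +9 new -> 12 infected
Step 2: +11 new -> 23 infected
Step 3: +10 new -> 33 infected
Step 4: +6 new -> 39 infected
Step 5: +4 new -> 43 infected
Step 6: +2 new -> 45 infected
Step 7: +0 new -> 45 infected

Answer: 45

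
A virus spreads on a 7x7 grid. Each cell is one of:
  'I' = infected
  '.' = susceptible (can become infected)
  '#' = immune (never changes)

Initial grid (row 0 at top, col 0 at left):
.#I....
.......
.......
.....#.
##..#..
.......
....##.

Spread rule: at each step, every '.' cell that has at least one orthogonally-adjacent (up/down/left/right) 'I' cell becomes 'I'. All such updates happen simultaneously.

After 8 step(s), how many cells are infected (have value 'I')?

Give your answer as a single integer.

Answer: 39

Derivation:
Step 0 (initial): 1 infected
Step 1: +2 new -> 3 infected
Step 2: +4 new -> 7 infected
Step 3: +6 new -> 13 infected
Step 4: +8 new -> 21 infected
Step 5: +6 new -> 27 infected
Step 6: +4 new -> 31 infected
Step 7: +5 new -> 36 infected
Step 8: +3 new -> 39 infected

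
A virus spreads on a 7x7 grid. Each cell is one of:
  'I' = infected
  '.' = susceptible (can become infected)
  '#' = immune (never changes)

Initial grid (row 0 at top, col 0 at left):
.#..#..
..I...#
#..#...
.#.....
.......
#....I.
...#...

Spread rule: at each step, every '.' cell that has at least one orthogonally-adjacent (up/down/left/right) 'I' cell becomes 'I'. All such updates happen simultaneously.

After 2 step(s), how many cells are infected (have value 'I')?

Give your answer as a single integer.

Answer: 21

Derivation:
Step 0 (initial): 2 infected
Step 1: +8 new -> 10 infected
Step 2: +11 new -> 21 infected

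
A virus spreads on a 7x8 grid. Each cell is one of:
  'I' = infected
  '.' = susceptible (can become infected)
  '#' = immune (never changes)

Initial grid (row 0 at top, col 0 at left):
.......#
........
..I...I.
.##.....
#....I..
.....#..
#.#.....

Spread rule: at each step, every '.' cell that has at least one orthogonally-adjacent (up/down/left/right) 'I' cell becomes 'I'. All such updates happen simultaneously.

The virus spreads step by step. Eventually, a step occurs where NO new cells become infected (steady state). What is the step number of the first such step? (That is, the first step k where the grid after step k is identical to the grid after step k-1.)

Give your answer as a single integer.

Step 0 (initial): 3 infected
Step 1: +10 new -> 13 infected
Step 2: +15 new -> 28 infected
Step 3: +11 new -> 39 infected
Step 4: +7 new -> 46 infected
Step 5: +1 new -> 47 infected
Step 6: +2 new -> 49 infected
Step 7: +0 new -> 49 infected

Answer: 7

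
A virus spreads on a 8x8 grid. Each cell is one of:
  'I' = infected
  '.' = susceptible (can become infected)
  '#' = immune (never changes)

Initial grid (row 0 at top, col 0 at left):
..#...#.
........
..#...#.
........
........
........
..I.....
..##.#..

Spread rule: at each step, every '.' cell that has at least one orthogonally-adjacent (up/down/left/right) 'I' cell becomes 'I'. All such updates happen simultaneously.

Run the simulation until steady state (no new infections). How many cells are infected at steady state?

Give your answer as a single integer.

Step 0 (initial): 1 infected
Step 1: +3 new -> 4 infected
Step 2: +6 new -> 10 infected
Step 3: +8 new -> 18 infected
Step 4: +6 new -> 24 infected
Step 5: +8 new -> 32 infected
Step 6: +8 new -> 40 infected
Step 7: +8 new -> 48 infected
Step 8: +4 new -> 52 infected
Step 9: +3 new -> 55 infected
Step 10: +1 new -> 56 infected
Step 11: +1 new -> 57 infected
Step 12: +0 new -> 57 infected

Answer: 57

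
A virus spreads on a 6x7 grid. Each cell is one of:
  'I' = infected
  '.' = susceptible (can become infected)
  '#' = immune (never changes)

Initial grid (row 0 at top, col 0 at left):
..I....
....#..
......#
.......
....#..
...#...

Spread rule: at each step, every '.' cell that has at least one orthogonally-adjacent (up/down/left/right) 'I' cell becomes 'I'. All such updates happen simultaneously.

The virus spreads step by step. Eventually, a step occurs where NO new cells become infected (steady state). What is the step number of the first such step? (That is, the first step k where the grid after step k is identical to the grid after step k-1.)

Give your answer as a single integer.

Answer: 10

Derivation:
Step 0 (initial): 1 infected
Step 1: +3 new -> 4 infected
Step 2: +5 new -> 9 infected
Step 3: +5 new -> 14 infected
Step 4: +7 new -> 21 infected
Step 5: +7 new -> 28 infected
Step 6: +3 new -> 31 infected
Step 7: +3 new -> 34 infected
Step 8: +2 new -> 36 infected
Step 9: +2 new -> 38 infected
Step 10: +0 new -> 38 infected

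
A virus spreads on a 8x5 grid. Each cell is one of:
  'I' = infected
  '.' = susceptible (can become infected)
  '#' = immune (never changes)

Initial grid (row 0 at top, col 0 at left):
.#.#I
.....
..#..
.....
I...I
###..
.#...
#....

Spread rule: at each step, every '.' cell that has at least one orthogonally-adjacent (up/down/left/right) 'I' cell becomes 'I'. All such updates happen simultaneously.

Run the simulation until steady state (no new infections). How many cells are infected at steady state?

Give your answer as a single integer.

Answer: 31

Derivation:
Step 0 (initial): 3 infected
Step 1: +6 new -> 9 infected
Step 2: +8 new -> 17 infected
Step 3: +7 new -> 24 infected
Step 4: +5 new -> 29 infected
Step 5: +1 new -> 30 infected
Step 6: +1 new -> 31 infected
Step 7: +0 new -> 31 infected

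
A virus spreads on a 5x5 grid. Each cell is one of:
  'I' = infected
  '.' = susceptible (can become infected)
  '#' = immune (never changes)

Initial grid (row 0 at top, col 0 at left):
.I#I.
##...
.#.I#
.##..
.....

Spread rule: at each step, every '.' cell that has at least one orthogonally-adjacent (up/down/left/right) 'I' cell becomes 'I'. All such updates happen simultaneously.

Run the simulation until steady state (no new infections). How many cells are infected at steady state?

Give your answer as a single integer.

Answer: 18

Derivation:
Step 0 (initial): 3 infected
Step 1: +5 new -> 8 infected
Step 2: +4 new -> 12 infected
Step 3: +2 new -> 14 infected
Step 4: +1 new -> 15 infected
Step 5: +1 new -> 16 infected
Step 6: +1 new -> 17 infected
Step 7: +1 new -> 18 infected
Step 8: +0 new -> 18 infected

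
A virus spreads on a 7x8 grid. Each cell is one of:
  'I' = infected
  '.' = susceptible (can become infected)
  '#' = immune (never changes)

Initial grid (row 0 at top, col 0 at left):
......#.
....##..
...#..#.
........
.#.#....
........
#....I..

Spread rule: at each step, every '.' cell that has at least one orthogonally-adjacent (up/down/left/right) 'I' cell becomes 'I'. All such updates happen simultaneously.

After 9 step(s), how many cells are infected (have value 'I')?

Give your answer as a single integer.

Step 0 (initial): 1 infected
Step 1: +3 new -> 4 infected
Step 2: +5 new -> 9 infected
Step 3: +6 new -> 15 infected
Step 4: +6 new -> 21 infected
Step 5: +5 new -> 26 infected
Step 6: +3 new -> 29 infected
Step 7: +4 new -> 33 infected
Step 8: +5 new -> 38 infected
Step 9: +4 new -> 42 infected

Answer: 42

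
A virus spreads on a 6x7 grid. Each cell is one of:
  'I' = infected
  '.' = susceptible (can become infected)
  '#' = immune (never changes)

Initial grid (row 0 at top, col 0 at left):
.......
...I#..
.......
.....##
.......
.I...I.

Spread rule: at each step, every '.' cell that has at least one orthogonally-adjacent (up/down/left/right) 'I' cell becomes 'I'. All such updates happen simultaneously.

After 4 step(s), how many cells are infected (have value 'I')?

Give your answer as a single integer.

Answer: 38

Derivation:
Step 0 (initial): 3 infected
Step 1: +9 new -> 12 infected
Step 2: +12 new -> 24 infected
Step 3: +9 new -> 33 infected
Step 4: +5 new -> 38 infected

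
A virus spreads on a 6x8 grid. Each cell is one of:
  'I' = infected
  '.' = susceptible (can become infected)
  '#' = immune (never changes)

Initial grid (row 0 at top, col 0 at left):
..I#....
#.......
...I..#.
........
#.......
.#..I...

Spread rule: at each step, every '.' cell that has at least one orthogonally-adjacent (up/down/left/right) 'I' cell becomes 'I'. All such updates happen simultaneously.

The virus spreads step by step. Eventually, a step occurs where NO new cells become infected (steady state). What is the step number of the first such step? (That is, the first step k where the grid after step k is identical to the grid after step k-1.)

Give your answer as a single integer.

Answer: 7

Derivation:
Step 0 (initial): 3 infected
Step 1: +9 new -> 12 infected
Step 2: +11 new -> 23 infected
Step 3: +8 new -> 31 infected
Step 4: +6 new -> 37 infected
Step 5: +3 new -> 40 infected
Step 6: +2 new -> 42 infected
Step 7: +0 new -> 42 infected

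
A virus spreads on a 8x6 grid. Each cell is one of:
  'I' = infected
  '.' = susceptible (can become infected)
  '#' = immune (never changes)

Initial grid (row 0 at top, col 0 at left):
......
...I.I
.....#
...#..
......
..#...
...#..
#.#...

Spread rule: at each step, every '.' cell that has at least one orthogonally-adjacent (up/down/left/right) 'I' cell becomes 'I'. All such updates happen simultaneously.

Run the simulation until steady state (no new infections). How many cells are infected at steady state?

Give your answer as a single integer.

Step 0 (initial): 2 infected
Step 1: +5 new -> 7 infected
Step 2: +5 new -> 12 infected
Step 3: +5 new -> 17 infected
Step 4: +6 new -> 23 infected
Step 5: +5 new -> 28 infected
Step 6: +5 new -> 33 infected
Step 7: +4 new -> 37 infected
Step 8: +5 new -> 42 infected
Step 9: +0 new -> 42 infected

Answer: 42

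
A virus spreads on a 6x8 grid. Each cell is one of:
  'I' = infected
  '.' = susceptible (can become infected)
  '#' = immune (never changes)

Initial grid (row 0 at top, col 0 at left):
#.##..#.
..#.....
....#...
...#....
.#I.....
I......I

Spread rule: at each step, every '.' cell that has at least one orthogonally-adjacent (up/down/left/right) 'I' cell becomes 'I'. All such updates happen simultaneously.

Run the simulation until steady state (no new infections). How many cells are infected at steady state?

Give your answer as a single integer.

Step 0 (initial): 3 infected
Step 1: +7 new -> 10 infected
Step 2: +8 new -> 18 infected
Step 3: +8 new -> 26 infected
Step 4: +6 new -> 32 infected
Step 5: +5 new -> 37 infected
Step 6: +2 new -> 39 infected
Step 7: +1 new -> 40 infected
Step 8: +0 new -> 40 infected

Answer: 40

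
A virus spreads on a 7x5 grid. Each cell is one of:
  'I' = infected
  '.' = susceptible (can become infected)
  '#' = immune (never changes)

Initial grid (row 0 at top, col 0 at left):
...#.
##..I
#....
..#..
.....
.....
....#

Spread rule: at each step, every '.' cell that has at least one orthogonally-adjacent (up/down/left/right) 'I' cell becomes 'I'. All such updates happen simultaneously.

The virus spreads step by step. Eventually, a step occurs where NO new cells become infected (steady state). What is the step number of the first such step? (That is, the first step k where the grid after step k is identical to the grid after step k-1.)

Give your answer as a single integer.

Step 0 (initial): 1 infected
Step 1: +3 new -> 4 infected
Step 2: +3 new -> 7 infected
Step 3: +4 new -> 11 infected
Step 4: +4 new -> 15 infected
Step 5: +4 new -> 19 infected
Step 6: +4 new -> 23 infected
Step 7: +3 new -> 26 infected
Step 8: +2 new -> 28 infected
Step 9: +1 new -> 29 infected
Step 10: +0 new -> 29 infected

Answer: 10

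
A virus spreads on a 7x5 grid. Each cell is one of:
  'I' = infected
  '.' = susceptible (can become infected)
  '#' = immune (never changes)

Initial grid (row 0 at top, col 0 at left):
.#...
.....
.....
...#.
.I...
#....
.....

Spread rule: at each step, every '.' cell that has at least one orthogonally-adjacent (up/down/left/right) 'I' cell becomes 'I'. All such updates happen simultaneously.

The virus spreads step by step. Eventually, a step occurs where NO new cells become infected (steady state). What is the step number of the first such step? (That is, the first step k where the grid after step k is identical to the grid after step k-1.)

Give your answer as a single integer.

Answer: 8

Derivation:
Step 0 (initial): 1 infected
Step 1: +4 new -> 5 infected
Step 2: +6 new -> 11 infected
Step 3: +7 new -> 18 infected
Step 4: +6 new -> 24 infected
Step 5: +5 new -> 29 infected
Step 6: +2 new -> 31 infected
Step 7: +1 new -> 32 infected
Step 8: +0 new -> 32 infected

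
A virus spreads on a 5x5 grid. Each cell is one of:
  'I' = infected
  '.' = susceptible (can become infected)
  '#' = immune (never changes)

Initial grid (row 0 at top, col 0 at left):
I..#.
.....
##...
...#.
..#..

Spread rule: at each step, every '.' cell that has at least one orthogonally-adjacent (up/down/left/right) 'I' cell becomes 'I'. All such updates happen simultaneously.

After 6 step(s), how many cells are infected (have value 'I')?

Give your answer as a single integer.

Step 0 (initial): 1 infected
Step 1: +2 new -> 3 infected
Step 2: +2 new -> 5 infected
Step 3: +1 new -> 6 infected
Step 4: +2 new -> 8 infected
Step 5: +3 new -> 11 infected
Step 6: +3 new -> 14 infected

Answer: 14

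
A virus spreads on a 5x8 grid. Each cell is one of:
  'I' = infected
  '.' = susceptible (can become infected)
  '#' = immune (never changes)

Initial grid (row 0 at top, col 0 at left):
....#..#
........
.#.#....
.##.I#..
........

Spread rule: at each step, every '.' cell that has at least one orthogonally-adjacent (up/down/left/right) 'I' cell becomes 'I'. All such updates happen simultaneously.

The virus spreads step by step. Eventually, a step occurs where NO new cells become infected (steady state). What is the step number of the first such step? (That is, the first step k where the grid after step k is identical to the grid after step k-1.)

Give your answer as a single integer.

Step 0 (initial): 1 infected
Step 1: +3 new -> 4 infected
Step 2: +4 new -> 8 infected
Step 3: +5 new -> 13 infected
Step 4: +8 new -> 21 infected
Step 5: +7 new -> 28 infected
Step 6: +3 new -> 31 infected
Step 7: +2 new -> 33 infected
Step 8: +0 new -> 33 infected

Answer: 8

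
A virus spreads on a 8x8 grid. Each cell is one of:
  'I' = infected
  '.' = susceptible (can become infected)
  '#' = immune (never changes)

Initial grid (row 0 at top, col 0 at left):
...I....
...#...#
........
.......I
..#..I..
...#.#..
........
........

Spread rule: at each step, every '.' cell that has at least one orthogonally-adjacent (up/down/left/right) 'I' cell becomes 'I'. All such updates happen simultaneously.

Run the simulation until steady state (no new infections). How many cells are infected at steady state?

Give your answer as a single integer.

Answer: 59

Derivation:
Step 0 (initial): 3 infected
Step 1: +8 new -> 11 infected
Step 2: +11 new -> 22 infected
Step 3: +11 new -> 33 infected
Step 4: +10 new -> 43 infected
Step 5: +5 new -> 48 infected
Step 6: +5 new -> 53 infected
Step 7: +4 new -> 57 infected
Step 8: +2 new -> 59 infected
Step 9: +0 new -> 59 infected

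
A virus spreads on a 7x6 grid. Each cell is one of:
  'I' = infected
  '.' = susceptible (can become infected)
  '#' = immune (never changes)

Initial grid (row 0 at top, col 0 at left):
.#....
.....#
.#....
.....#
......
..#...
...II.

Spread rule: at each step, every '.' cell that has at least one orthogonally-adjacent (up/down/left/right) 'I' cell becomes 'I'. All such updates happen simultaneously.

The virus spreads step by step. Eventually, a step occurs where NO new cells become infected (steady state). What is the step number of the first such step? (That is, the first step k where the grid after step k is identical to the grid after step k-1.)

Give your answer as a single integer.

Answer: 10

Derivation:
Step 0 (initial): 2 infected
Step 1: +4 new -> 6 infected
Step 2: +4 new -> 10 infected
Step 3: +6 new -> 16 infected
Step 4: +5 new -> 21 infected
Step 5: +6 new -> 27 infected
Step 6: +4 new -> 31 infected
Step 7: +4 new -> 35 infected
Step 8: +1 new -> 36 infected
Step 9: +1 new -> 37 infected
Step 10: +0 new -> 37 infected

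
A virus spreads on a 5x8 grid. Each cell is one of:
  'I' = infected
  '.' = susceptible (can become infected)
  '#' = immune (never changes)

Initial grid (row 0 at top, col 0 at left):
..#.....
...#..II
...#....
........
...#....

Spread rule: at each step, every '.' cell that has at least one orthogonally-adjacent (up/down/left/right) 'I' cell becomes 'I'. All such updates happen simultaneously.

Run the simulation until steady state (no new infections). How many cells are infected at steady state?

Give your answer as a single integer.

Answer: 36

Derivation:
Step 0 (initial): 2 infected
Step 1: +5 new -> 7 infected
Step 2: +5 new -> 12 infected
Step 3: +5 new -> 17 infected
Step 4: +3 new -> 20 infected
Step 5: +2 new -> 22 infected
Step 6: +1 new -> 23 infected
Step 7: +3 new -> 26 infected
Step 8: +4 new -> 30 infected
Step 9: +3 new -> 33 infected
Step 10: +2 new -> 35 infected
Step 11: +1 new -> 36 infected
Step 12: +0 new -> 36 infected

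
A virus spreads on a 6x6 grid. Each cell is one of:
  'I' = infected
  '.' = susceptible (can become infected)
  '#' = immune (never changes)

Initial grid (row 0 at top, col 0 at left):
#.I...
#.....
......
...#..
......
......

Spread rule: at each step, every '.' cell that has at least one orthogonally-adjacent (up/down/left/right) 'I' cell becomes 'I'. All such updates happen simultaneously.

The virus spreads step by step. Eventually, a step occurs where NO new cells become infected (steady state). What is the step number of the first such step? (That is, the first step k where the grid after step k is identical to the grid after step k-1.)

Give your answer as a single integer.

Answer: 9

Derivation:
Step 0 (initial): 1 infected
Step 1: +3 new -> 4 infected
Step 2: +4 new -> 8 infected
Step 3: +5 new -> 13 infected
Step 4: +5 new -> 18 infected
Step 5: +6 new -> 24 infected
Step 6: +5 new -> 29 infected
Step 7: +3 new -> 32 infected
Step 8: +1 new -> 33 infected
Step 9: +0 new -> 33 infected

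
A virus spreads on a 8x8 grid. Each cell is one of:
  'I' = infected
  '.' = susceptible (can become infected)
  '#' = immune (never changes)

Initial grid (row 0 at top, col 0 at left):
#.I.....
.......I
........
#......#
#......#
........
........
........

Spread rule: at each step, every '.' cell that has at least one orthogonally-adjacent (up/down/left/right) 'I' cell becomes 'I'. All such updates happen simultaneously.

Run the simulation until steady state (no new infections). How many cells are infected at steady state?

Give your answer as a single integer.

Step 0 (initial): 2 infected
Step 1: +6 new -> 8 infected
Step 2: +7 new -> 15 infected
Step 3: +8 new -> 23 infected
Step 4: +7 new -> 30 infected
Step 5: +6 new -> 36 infected
Step 6: +7 new -> 43 infected
Step 7: +8 new -> 51 infected
Step 8: +6 new -> 57 infected
Step 9: +2 new -> 59 infected
Step 10: +0 new -> 59 infected

Answer: 59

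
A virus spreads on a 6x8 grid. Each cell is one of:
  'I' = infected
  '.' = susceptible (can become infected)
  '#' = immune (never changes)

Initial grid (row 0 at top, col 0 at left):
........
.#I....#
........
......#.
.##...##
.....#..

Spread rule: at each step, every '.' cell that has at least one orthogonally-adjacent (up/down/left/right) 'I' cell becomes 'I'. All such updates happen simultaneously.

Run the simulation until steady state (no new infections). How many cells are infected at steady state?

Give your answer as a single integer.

Answer: 38

Derivation:
Step 0 (initial): 1 infected
Step 1: +3 new -> 4 infected
Step 2: +6 new -> 10 infected
Step 3: +7 new -> 17 infected
Step 4: +7 new -> 24 infected
Step 5: +6 new -> 30 infected
Step 6: +6 new -> 36 infected
Step 7: +2 new -> 38 infected
Step 8: +0 new -> 38 infected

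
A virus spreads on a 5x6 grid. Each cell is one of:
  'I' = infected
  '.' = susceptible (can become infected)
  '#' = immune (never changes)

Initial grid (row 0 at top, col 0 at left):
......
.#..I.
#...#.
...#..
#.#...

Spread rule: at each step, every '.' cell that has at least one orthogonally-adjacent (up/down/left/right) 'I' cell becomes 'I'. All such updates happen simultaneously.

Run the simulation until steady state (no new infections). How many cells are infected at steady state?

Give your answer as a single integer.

Step 0 (initial): 1 infected
Step 1: +3 new -> 4 infected
Step 2: +5 new -> 9 infected
Step 3: +3 new -> 12 infected
Step 4: +5 new -> 17 infected
Step 5: +3 new -> 20 infected
Step 6: +4 new -> 24 infected
Step 7: +0 new -> 24 infected

Answer: 24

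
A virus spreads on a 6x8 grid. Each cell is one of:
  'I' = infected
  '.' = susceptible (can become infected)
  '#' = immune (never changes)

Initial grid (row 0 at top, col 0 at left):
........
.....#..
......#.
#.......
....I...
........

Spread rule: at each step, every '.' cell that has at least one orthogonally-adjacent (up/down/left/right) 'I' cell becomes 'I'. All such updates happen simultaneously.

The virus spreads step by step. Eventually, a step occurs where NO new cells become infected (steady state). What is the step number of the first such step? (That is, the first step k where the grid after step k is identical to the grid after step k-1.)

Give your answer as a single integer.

Step 0 (initial): 1 infected
Step 1: +4 new -> 5 infected
Step 2: +7 new -> 12 infected
Step 3: +9 new -> 21 infected
Step 4: +8 new -> 29 infected
Step 5: +6 new -> 35 infected
Step 6: +5 new -> 40 infected
Step 7: +4 new -> 44 infected
Step 8: +1 new -> 45 infected
Step 9: +0 new -> 45 infected

Answer: 9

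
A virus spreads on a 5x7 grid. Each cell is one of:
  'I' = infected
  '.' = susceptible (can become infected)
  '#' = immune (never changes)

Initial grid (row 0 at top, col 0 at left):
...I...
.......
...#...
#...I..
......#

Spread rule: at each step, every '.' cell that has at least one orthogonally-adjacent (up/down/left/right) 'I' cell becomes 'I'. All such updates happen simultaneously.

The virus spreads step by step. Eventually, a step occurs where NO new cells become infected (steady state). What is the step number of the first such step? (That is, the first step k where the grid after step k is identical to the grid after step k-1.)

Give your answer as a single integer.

Step 0 (initial): 2 infected
Step 1: +7 new -> 9 infected
Step 2: +9 new -> 18 infected
Step 3: +8 new -> 26 infected
Step 4: +4 new -> 30 infected
Step 5: +2 new -> 32 infected
Step 6: +0 new -> 32 infected

Answer: 6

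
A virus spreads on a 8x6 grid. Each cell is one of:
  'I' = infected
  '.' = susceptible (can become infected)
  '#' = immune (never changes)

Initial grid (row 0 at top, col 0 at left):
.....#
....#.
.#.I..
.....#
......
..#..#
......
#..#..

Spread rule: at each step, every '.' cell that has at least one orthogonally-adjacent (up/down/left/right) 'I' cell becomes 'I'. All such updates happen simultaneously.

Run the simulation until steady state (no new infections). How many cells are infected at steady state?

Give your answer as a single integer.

Step 0 (initial): 1 infected
Step 1: +4 new -> 5 infected
Step 2: +6 new -> 11 infected
Step 3: +8 new -> 19 infected
Step 4: +7 new -> 26 infected
Step 5: +6 new -> 32 infected
Step 6: +5 new -> 37 infected
Step 7: +3 new -> 40 infected
Step 8: +0 new -> 40 infected

Answer: 40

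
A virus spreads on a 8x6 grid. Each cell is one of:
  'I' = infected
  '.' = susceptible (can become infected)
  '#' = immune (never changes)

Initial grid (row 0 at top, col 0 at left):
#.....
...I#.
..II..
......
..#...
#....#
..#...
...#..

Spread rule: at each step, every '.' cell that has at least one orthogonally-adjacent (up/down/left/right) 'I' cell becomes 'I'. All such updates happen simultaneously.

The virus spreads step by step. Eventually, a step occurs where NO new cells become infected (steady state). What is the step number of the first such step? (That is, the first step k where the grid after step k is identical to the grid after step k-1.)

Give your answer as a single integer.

Step 0 (initial): 3 infected
Step 1: +6 new -> 9 infected
Step 2: +8 new -> 17 infected
Step 3: +9 new -> 26 infected
Step 4: +6 new -> 32 infected
Step 5: +2 new -> 34 infected
Step 6: +4 new -> 38 infected
Step 7: +3 new -> 41 infected
Step 8: +0 new -> 41 infected

Answer: 8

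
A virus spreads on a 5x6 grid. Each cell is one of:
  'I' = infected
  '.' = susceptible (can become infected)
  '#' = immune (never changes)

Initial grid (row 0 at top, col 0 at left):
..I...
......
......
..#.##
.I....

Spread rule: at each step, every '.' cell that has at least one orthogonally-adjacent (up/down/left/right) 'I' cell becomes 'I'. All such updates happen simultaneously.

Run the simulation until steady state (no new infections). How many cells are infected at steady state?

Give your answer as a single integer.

Step 0 (initial): 2 infected
Step 1: +6 new -> 8 infected
Step 2: +8 new -> 16 infected
Step 3: +7 new -> 23 infected
Step 4: +3 new -> 26 infected
Step 5: +1 new -> 27 infected
Step 6: +0 new -> 27 infected

Answer: 27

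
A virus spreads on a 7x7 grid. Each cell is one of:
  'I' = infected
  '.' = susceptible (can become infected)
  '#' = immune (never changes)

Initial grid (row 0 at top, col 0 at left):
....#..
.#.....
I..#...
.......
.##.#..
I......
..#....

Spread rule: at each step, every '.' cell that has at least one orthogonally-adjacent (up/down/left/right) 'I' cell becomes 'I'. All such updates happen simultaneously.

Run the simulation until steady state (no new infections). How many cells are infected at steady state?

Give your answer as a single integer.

Step 0 (initial): 2 infected
Step 1: +6 new -> 8 infected
Step 2: +5 new -> 13 infected
Step 3: +4 new -> 17 infected
Step 4: +6 new -> 23 infected
Step 5: +5 new -> 28 infected
Step 6: +6 new -> 34 infected
Step 7: +6 new -> 40 infected
Step 8: +2 new -> 42 infected
Step 9: +0 new -> 42 infected

Answer: 42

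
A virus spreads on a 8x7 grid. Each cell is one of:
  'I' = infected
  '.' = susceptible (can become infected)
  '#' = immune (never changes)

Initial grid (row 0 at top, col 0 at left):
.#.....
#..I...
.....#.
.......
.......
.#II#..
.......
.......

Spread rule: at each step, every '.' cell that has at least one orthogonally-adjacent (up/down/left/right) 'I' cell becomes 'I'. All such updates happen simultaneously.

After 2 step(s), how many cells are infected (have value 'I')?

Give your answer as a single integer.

Step 0 (initial): 3 infected
Step 1: +8 new -> 11 infected
Step 2: +14 new -> 25 infected

Answer: 25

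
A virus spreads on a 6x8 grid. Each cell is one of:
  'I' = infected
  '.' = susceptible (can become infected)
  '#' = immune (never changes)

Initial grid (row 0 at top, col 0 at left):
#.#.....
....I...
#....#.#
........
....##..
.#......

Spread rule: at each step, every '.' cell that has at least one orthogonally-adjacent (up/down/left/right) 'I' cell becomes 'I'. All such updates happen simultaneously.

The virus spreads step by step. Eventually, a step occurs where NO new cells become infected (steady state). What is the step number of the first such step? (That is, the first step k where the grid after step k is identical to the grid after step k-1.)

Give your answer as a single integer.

Step 0 (initial): 1 infected
Step 1: +4 new -> 5 infected
Step 2: +6 new -> 11 infected
Step 3: +7 new -> 18 infected
Step 4: +7 new -> 25 infected
Step 5: +5 new -> 30 infected
Step 6: +6 new -> 36 infected
Step 7: +3 new -> 39 infected
Step 8: +1 new -> 40 infected
Step 9: +0 new -> 40 infected

Answer: 9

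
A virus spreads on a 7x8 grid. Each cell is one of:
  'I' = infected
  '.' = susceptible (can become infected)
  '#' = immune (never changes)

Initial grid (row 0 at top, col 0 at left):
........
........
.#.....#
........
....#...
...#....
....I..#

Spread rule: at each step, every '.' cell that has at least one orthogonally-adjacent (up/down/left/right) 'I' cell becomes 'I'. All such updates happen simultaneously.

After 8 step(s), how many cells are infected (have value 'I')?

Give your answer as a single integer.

Step 0 (initial): 1 infected
Step 1: +3 new -> 4 infected
Step 2: +3 new -> 7 infected
Step 3: +4 new -> 11 infected
Step 4: +6 new -> 17 infected
Step 5: +8 new -> 25 infected
Step 6: +8 new -> 33 infected
Step 7: +6 new -> 39 infected
Step 8: +7 new -> 46 infected

Answer: 46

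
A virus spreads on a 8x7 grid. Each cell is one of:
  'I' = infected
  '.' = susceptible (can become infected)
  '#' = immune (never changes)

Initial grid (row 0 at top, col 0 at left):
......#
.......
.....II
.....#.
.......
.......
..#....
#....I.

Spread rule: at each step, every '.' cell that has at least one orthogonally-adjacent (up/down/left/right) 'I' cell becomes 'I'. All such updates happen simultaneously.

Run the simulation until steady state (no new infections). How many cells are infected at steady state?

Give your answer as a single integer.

Answer: 52

Derivation:
Step 0 (initial): 3 infected
Step 1: +7 new -> 10 infected
Step 2: +9 new -> 19 infected
Step 3: +10 new -> 29 infected
Step 4: +7 new -> 36 infected
Step 5: +7 new -> 43 infected
Step 6: +6 new -> 49 infected
Step 7: +3 new -> 52 infected
Step 8: +0 new -> 52 infected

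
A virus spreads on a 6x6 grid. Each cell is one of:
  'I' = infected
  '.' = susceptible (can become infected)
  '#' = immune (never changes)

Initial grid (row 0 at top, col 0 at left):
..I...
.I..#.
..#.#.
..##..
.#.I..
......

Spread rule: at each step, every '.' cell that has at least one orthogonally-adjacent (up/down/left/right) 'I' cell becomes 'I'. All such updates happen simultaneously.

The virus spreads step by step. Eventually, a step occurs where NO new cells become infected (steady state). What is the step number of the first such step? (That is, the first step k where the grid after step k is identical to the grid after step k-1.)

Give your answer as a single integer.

Answer: 5

Derivation:
Step 0 (initial): 3 infected
Step 1: +8 new -> 11 infected
Step 2: +9 new -> 20 infected
Step 3: +6 new -> 26 infected
Step 4: +4 new -> 30 infected
Step 5: +0 new -> 30 infected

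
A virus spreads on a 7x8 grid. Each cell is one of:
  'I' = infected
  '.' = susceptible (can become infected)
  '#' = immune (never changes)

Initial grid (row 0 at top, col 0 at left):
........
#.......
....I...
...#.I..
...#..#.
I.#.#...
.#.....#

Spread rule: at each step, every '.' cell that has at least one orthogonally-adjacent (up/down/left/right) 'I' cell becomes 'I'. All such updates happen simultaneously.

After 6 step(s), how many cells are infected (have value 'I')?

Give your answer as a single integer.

Answer: 48

Derivation:
Step 0 (initial): 3 infected
Step 1: +9 new -> 12 infected
Step 2: +10 new -> 22 infected
Step 3: +13 new -> 35 infected
Step 4: +7 new -> 42 infected
Step 5: +3 new -> 45 infected
Step 6: +3 new -> 48 infected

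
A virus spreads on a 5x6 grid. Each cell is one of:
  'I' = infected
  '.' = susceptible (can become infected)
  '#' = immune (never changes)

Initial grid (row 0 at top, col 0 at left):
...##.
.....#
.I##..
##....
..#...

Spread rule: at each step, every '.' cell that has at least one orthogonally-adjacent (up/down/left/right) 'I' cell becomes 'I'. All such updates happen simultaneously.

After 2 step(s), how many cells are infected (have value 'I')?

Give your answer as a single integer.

Step 0 (initial): 1 infected
Step 1: +2 new -> 3 infected
Step 2: +3 new -> 6 infected

Answer: 6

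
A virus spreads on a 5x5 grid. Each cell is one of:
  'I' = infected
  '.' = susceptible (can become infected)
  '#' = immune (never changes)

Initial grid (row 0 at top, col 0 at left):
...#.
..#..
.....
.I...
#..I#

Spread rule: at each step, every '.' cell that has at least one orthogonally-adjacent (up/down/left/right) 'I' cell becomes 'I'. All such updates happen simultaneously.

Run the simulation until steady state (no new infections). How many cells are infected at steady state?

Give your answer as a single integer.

Answer: 21

Derivation:
Step 0 (initial): 2 infected
Step 1: +6 new -> 8 infected
Step 2: +5 new -> 13 infected
Step 3: +4 new -> 17 infected
Step 4: +3 new -> 20 infected
Step 5: +1 new -> 21 infected
Step 6: +0 new -> 21 infected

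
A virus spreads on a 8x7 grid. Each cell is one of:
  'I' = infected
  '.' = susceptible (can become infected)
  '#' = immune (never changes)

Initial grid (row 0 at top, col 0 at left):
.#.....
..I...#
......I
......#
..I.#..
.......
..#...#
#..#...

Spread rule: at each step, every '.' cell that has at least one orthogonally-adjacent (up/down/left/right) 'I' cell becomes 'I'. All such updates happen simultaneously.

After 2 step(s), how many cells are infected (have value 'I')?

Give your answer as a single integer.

Answer: 25

Derivation:
Step 0 (initial): 3 infected
Step 1: +9 new -> 12 infected
Step 2: +13 new -> 25 infected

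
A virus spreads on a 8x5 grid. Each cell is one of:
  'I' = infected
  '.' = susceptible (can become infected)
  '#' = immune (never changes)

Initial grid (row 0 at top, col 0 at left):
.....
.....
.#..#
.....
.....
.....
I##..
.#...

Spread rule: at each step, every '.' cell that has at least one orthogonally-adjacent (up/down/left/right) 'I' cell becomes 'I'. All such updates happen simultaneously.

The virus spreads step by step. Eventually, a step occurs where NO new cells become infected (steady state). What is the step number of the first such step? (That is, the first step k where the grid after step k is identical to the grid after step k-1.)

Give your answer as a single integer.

Answer: 11

Derivation:
Step 0 (initial): 1 infected
Step 1: +2 new -> 3 infected
Step 2: +2 new -> 5 infected
Step 3: +3 new -> 8 infected
Step 4: +4 new -> 12 infected
Step 5: +5 new -> 17 infected
Step 6: +7 new -> 24 infected
Step 7: +6 new -> 30 infected
Step 8: +2 new -> 32 infected
Step 9: +2 new -> 34 infected
Step 10: +1 new -> 35 infected
Step 11: +0 new -> 35 infected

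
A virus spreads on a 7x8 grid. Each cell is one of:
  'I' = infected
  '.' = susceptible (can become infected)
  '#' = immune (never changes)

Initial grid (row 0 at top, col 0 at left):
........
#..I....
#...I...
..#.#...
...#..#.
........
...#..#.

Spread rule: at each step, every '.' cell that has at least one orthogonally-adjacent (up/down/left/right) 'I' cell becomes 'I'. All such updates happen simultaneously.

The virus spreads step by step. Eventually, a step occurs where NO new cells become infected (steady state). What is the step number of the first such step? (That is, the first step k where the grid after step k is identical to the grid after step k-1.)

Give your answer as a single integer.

Answer: 9

Derivation:
Step 0 (initial): 2 infected
Step 1: +5 new -> 7 infected
Step 2: +8 new -> 15 infected
Step 3: +7 new -> 22 infected
Step 4: +7 new -> 29 infected
Step 5: +7 new -> 36 infected
Step 6: +6 new -> 42 infected
Step 7: +4 new -> 46 infected
Step 8: +2 new -> 48 infected
Step 9: +0 new -> 48 infected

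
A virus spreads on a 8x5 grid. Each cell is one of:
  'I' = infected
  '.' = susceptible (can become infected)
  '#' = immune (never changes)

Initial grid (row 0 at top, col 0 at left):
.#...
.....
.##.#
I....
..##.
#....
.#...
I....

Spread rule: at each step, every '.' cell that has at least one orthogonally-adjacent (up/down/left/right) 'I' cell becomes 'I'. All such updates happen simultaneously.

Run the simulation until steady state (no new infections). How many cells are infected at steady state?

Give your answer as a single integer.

Answer: 32

Derivation:
Step 0 (initial): 2 infected
Step 1: +5 new -> 7 infected
Step 2: +4 new -> 11 infected
Step 3: +6 new -> 17 infected
Step 4: +6 new -> 23 infected
Step 5: +5 new -> 28 infected
Step 6: +3 new -> 31 infected
Step 7: +1 new -> 32 infected
Step 8: +0 new -> 32 infected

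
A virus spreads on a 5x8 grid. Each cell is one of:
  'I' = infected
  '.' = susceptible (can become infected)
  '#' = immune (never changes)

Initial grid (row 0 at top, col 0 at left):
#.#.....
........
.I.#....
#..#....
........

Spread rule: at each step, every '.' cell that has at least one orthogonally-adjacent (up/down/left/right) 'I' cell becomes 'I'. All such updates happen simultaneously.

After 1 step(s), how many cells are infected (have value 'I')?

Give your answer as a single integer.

Step 0 (initial): 1 infected
Step 1: +4 new -> 5 infected

Answer: 5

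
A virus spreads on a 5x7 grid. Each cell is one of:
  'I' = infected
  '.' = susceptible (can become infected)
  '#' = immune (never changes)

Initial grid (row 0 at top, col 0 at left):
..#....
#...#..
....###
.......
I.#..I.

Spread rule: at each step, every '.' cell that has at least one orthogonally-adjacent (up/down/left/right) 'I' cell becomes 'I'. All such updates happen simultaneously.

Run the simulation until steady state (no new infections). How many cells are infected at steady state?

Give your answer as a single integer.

Answer: 28

Derivation:
Step 0 (initial): 2 infected
Step 1: +5 new -> 7 infected
Step 2: +5 new -> 12 infected
Step 3: +3 new -> 15 infected
Step 4: +3 new -> 18 infected
Step 5: +3 new -> 21 infected
Step 6: +2 new -> 23 infected
Step 7: +1 new -> 24 infected
Step 8: +1 new -> 25 infected
Step 9: +2 new -> 27 infected
Step 10: +1 new -> 28 infected
Step 11: +0 new -> 28 infected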